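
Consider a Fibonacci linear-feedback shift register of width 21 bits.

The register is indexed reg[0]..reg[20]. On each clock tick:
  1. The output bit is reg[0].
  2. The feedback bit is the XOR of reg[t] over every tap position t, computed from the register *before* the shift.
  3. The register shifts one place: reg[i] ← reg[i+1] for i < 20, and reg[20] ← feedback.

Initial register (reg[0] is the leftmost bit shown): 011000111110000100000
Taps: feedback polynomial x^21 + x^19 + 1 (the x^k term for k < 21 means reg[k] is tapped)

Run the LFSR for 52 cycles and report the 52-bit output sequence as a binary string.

tick  register→output (feedback)
  0  011000111110000100000→0 (0)
  1  110001111100001000000→1 (1)
  2  100011111000010000001→1 (1)
  3  000111110000100000011→0 (1)
  4  001111100001000000111→0 (1)
  5  011111000010000001111→0 (1)
  6  111110000100000011111→1 (0)
  7  111100001000000111110→1 (0)
  8  111000010000001111100→1 (1)
  9  110000100000011111001→1 (1)
 10  100001000000111110011→1 (0)
 11  000010000001111100110→0 (1)
 12  000100000011111001101→0 (0)
 13  001000000111110011010→0 (1)
 14  010000001111100110101→0 (0)
 15  100000011111001101010→1 (0)
 16  000000111110011010100→0 (0)
 17  000001111100110101000→0 (0)
 18  000011111001101010000→0 (0)
 19  000111110011010100000→0 (0)
 20  001111100110101000000→0 (0)
 21  011111001101010000000→0 (0)
 22  111110011010100000000→1 (1)
 23  111100110101000000001→1 (1)
 24  111001101010000000011→1 (0)
 25  110011010100000000110→1 (0)
 26  100110101000000001100→1 (1)
 27  001101010000000011001→0 (0)
 28  011010100000000110010→0 (1)
 29  110101000000001100101→1 (1)
 30  101010000000011001011→1 (0)
 31  010100000000110010110→0 (1)
 32  101000000001100101101→1 (1)
 33  010000000011001011011→0 (1)
 34  100000000110010110111→1 (0)
 35  000000001100101101110→0 (1)
 36  000000011001011011101→0 (0)
 37  000000110010110111010→0 (1)
 38  000001100101101110101→0 (0)
 39  000011001011011101010→0 (1)
 40  000110010110111010101→0 (0)
 41  001100101101110101010→0 (1)
 42  011001011011101010101→0 (0)
 43  110010110111010101010→1 (0)
 44  100101101110101010100→1 (1)
 45  001011011101010101001→0 (0)
 46  010110111010101010010→0 (1)
 47  101101110101010100101→1 (1)
 48  011011101010101001011→0 (1)
 49  110111010101010010111→1 (0)
 50  101110101010100101110→1 (0)
 51  011101010101001011100→0 (0)

0110001111100001000000111110011010100000000110010110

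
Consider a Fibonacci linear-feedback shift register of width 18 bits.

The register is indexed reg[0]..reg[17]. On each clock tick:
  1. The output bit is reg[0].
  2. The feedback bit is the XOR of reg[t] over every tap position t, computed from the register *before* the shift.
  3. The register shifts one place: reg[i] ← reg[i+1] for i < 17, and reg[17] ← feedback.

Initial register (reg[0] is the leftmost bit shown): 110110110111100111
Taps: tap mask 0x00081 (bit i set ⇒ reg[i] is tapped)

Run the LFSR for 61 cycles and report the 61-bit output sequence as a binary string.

step | reg (before) | out | fb
   0 | 110110110111100111 | 1 | 0
   1 | 101101101111001110 | 1 | 1
   2 | 011011011110011101 | 0 | 1
   3 | 110110111100111011 | 1 | 0
   4 | 101101111001110110 | 1 | 0
   5 | 011011110011101100 | 0 | 1
   6 | 110111100111011001 | 1 | 1
   7 | 101111001110110011 | 1 | 1
   8 | 011110011101100111 | 0 | 1
   9 | 111100111011001111 | 1 | 0
  10 | 111001110110011110 | 1 | 0
  11 | 110011101100111100 | 1 | 1
  12 | 100111011001111001 | 1 | 0
  13 | 001110110011110010 | 0 | 1
  14 | 011101100111100101 | 0 | 0
  15 | 111011001111001010 | 1 | 1
  16 | 110110011110010101 | 1 | 0
  17 | 101100111100101010 | 1 | 0
  18 | 011001111001010100 | 0 | 1
  19 | 110011110010101001 | 1 | 0
  20 | 100111100101010010 | 1 | 1
  21 | 001111001010100101 | 0 | 0
  22 | 011110010101001010 | 0 | 1
  23 | 111100101010010101 | 1 | 1
  24 | 111001010100101011 | 1 | 0
  25 | 110010101001010110 | 1 | 1
  26 | 100101010010101101 | 1 | 0
  27 | 001010100101011010 | 0 | 0
  28 | 010101001010110100 | 0 | 0
  29 | 101010010101101000 | 1 | 0
  30 | 010100101011010000 | 0 | 0
  31 | 101001010110100000 | 1 | 0
  32 | 010010101101000000 | 0 | 0
  33 | 100101011010000000 | 1 | 0
  34 | 001010110100000000 | 0 | 1
  35 | 010101101000000001 | 0 | 0
  36 | 101011010000000010 | 1 | 0
  37 | 010110100000000100 | 0 | 0
  38 | 101101000000001000 | 1 | 1
  39 | 011010000000010001 | 0 | 0
  40 | 110100000000100010 | 1 | 1
  41 | 101000000001000101 | 1 | 1
  42 | 010000000010001011 | 0 | 0
  43 | 100000000100010110 | 1 | 1
  44 | 000000001000101101 | 0 | 0
  45 | 000000010001011010 | 0 | 1
  46 | 000000100010110101 | 0 | 0
  47 | 000001000101101010 | 0 | 0
  48 | 000010001011010100 | 0 | 0
  49 | 000100010110101000 | 0 | 1
  50 | 001000101101010001 | 0 | 0
  51 | 010001011010100010 | 0 | 1
  52 | 100010110101000101 | 1 | 0
  53 | 000101101010001010 | 0 | 0
  54 | 001011010100010100 | 0 | 1
  55 | 010110101000101001 | 0 | 0
  56 | 101101010001010010 | 1 | 0
  57 | 011010100010100100 | 0 | 0
  58 | 110101000101001000 | 1 | 1
  59 | 101010001010010001 | 1 | 1
  60 | 010100010100100011 | 0 | 1

1101101101111001110110011110010101001010110100000000100010110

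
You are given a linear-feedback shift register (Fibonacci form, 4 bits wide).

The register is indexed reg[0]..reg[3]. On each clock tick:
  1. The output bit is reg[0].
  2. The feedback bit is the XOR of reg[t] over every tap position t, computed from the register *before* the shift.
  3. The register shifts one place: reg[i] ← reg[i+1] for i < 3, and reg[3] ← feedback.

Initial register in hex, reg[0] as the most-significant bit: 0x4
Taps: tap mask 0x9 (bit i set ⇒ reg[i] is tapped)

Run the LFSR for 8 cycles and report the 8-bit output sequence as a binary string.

k : reg_k → out_k, fb_k
0: 0100 → 0, fb=0
1: 1000 → 1, fb=1
2: 0001 → 0, fb=1
3: 0011 → 0, fb=1
4: 0111 → 0, fb=1
5: 1111 → 1, fb=0
6: 1110 → 1, fb=1
7: 1101 → 1, fb=0

01000111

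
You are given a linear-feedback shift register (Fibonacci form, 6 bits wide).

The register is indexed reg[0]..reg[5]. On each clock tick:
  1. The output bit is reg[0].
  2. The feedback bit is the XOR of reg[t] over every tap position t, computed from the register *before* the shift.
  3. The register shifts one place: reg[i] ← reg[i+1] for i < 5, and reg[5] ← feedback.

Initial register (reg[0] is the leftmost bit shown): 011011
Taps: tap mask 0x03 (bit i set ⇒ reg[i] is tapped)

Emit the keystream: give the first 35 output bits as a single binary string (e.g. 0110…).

01101110110011010101111110000010000

tick  register→output (feedback)
  0  011011→0 (1)
  1  110111→1 (0)
  2  101110→1 (1)
  3  011101→0 (1)
  4  111011→1 (0)
  5  110110→1 (0)
  6  101100→1 (1)
  7  011001→0 (1)
  8  110011→1 (0)
  9  100110→1 (1)
 10  001101→0 (0)
 11  011010→0 (1)
 12  110101→1 (0)
 13  101010→1 (1)
 14  010101→0 (1)
 15  101011→1 (1)
 16  010111→0 (1)
 17  101111→1 (1)
 18  011111→0 (1)
 19  111111→1 (0)
 20  111110→1 (0)
 21  111100→1 (0)
 22  111000→1 (0)
 23  110000→1 (0)
 24  100000→1 (1)
 25  000001→0 (0)
 26  000010→0 (0)
 27  000100→0 (0)
 28  001000→0 (0)
 29  010000→0 (1)
 30  100001→1 (1)
 31  000011→0 (0)
 32  000110→0 (0)
 33  001100→0 (0)
 34  011000→0 (1)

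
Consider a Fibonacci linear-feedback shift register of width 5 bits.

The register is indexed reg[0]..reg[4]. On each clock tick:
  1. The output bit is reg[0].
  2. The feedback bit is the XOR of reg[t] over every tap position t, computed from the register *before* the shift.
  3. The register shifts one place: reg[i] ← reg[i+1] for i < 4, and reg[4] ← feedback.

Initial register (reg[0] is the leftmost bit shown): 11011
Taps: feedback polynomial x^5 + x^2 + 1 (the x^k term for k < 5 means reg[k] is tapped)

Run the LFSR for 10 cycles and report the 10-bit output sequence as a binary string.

1101110101

tick  register→output (feedback)
  0  11011→1 (1)
  1  10111→1 (0)
  2  01110→0 (1)
  3  11101→1 (0)
  4  11010→1 (1)
  5  10101→1 (0)
  6  01010→0 (0)
  7  10100→1 (0)
  8  01000→0 (0)
  9  10000→1 (1)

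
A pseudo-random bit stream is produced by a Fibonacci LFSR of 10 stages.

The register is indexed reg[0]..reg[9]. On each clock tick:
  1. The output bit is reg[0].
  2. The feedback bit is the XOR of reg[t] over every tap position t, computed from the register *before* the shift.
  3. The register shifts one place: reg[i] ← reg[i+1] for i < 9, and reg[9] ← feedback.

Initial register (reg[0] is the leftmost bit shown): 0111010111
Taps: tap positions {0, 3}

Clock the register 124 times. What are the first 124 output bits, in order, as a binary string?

tick  register→output (feedback)
  0  0111010111→0 (1)
  1  1110101111→1 (1)
  2  1101011111→1 (0)
  3  1010111110→1 (1)
  4  0101111101→0 (1)
  5  1011111011→1 (0)
  6  0111110110→0 (1)
  7  1111101101→1 (0)
  8  1111011010→1 (0)
  9  1110110100→1 (1)
 10  1101101001→1 (0)
 11  1011010010→1 (0)
 12  0110100100→0 (0)
 13  1101001000→1 (0)
 14  1010010000→1 (1)
 15  0100100001→0 (0)
 16  1001000010→1 (0)
 17  0010000100→0 (0)
 18  0100001000→0 (0)
 19  1000010000→1 (1)
 20  0000100001→0 (0)
 21  0001000010→0 (1)
 22  0010000101→0 (0)
 23  0100001010→0 (0)
 24  1000010100→1 (1)
 25  0000101001→0 (0)
 26  0001010010→0 (1)
 27  0010100101→0 (0)
 28  0101001010→0 (1)
 29  1010010101→1 (1)
 30  0100101011→0 (0)
 31  1001010110→1 (0)
 32  0010101100→0 (0)
 33  0101011000→0 (1)
 34  1010110001→1 (1)
 35  0101100011→0 (1)
 36  1011000111→1 (0)
 37  0110001110→0 (0)
 38  1100011100→1 (1)
 39  1000111001→1 (1)
 40  0001110011→0 (1)
 41  0011100111→0 (1)
 42  0111001111→0 (1)
 43  1110011111→1 (1)
 44  1100111111→1 (1)
 45  1001111111→1 (0)
 46  0011111110→0 (1)
 47  0111111101→0 (1)
 48  1111111011→1 (0)
 49  1111110110→1 (0)
 50  1111101100→1 (0)
 51  1111011000→1 (0)
 52  1110110000→1 (1)
 53  1101100001→1 (0)
 54  1011000010→1 (0)
 55  0110000100→0 (0)
 56  1100001000→1 (1)
 57  1000010001→1 (1)
 58  0000100011→0 (0)
 59  0001000110→0 (1)
 60  0010001101→0 (0)
 61  0100011010→0 (0)
 62  1000110100→1 (1)
 63  0001101001→0 (1)
 64  0011010011→0 (1)
 65  0110100111→0 (0)
 66  1101001110→1 (0)
 67  1010011100→1 (1)
 68  0100111001→0 (0)
 69  1001110010→1 (0)
 70  0011100100→0 (1)
 71  0111001001→0 (1)
 72  1110010011→1 (1)
 73  1100100111→1 (1)
 74  1001001111→1 (0)
 75  0010011110→0 (0)
 76  0100111100→0 (0)
 77  1001111000→1 (0)
 78  0011110000→0 (1)
 79  0111100001→0 (1)
 80  1111000011→1 (0)
 81  1110000110→1 (1)
 82  1100001101→1 (1)
 83  1000011011→1 (1)
 84  0000110111→0 (0)
 85  0001101110→0 (1)
 86  0011011101→0 (1)
 87  0110111011→0 (0)
 88  1101110110→1 (0)
 89  1011101100→1 (0)
 90  0111011000→0 (1)
 91  1110110001→1 (1)
 92  1101100011→1 (0)
 93  1011000110→1 (0)
 94  0110001100→0 (0)
 95  1100011000→1 (1)
 96  1000110001→1 (1)
 97  0001100011→0 (1)
 98  0011000111→0 (1)
 99  0110001111→0 (0)
100  1100011110→1 (1)
101  1000111101→1 (1)
102  0001111011→0 (1)
103  0011110111→0 (1)
104  0111101111→0 (1)
105  1111011111→1 (0)
106  1110111110→1 (1)
107  1101111101→1 (0)
108  1011111010→1 (0)
109  0111110100→0 (1)
110  1111101001→1 (0)
111  1111010010→1 (0)
112  1110100100→1 (1)
113  1101001001→1 (0)
114  1010010010→1 (1)
115  0100100101→0 (0)
116  1001001010→1 (0)
117  0010010100→0 (0)
118  0100101000→0 (0)
119  1001010000→1 (0)
120  0010100000→0 (0)
121  0101000000→0 (1)
122  1010000001→1 (1)
123  0100000011→0 (0)

0111010111110110100100001000010100101011000111001111111011000010001101001110010011110000110111011000110001111011111010010010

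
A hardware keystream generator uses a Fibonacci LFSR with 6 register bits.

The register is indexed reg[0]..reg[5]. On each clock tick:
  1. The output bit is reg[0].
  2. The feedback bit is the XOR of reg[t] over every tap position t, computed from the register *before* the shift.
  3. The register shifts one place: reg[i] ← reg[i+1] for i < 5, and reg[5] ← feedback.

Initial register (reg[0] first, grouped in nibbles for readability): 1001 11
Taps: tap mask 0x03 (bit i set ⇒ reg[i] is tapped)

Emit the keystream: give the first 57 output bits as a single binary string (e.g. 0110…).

tick  register→output (feedback)
  0  100111→1 (1)
  1  001111→0 (0)
  2  011110→0 (1)
  3  111101→1 (0)
  4  111010→1 (0)
  5  110100→1 (0)
  6  101000→1 (1)
  7  010001→0 (1)
  8  100011→1 (1)
  9  000111→0 (0)
 10  001110→0 (0)
 11  011100→0 (1)
 12  111001→1 (0)
 13  110010→1 (0)
 14  100100→1 (1)
 15  001001→0 (0)
 16  010010→0 (1)
 17  100101→1 (1)
 18  001011→0 (0)
 19  010110→0 (1)
 20  101101→1 (1)
 21  011011→0 (1)
 22  110111→1 (0)
 23  101110→1 (1)
 24  011101→0 (1)
 25  111011→1 (0)
 26  110110→1 (0)
 27  101100→1 (1)
 28  011001→0 (1)
 29  110011→1 (0)
 30  100110→1 (1)
 31  001101→0 (0)
 32  011010→0 (1)
 33  110101→1 (0)
 34  101010→1 (1)
 35  010101→0 (1)
 36  101011→1 (1)
 37  010111→0 (1)
 38  101111→1 (1)
 39  011111→0 (1)
 40  111111→1 (0)
 41  111110→1 (0)
 42  111100→1 (0)
 43  111000→1 (0)
 44  110000→1 (0)
 45  100000→1 (1)
 46  000001→0 (0)
 47  000010→0 (0)
 48  000100→0 (0)
 49  001000→0 (0)
 50  010000→0 (1)
 51  100001→1 (1)
 52  000011→0 (0)
 53  000110→0 (0)
 54  001100→0 (0)
 55  011000→0 (1)
 56  110001→1 (0)

100111101000111001001011011101100110101011111100000100001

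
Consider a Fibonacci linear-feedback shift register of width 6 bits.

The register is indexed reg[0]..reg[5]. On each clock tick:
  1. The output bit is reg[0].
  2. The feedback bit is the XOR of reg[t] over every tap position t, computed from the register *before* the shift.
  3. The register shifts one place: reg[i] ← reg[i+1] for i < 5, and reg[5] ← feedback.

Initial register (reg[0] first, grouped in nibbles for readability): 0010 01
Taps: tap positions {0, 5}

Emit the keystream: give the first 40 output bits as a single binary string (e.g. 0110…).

k : reg_k → out_k, fb_k
0: 001001 → 0, fb=1
1: 010011 → 0, fb=1
2: 100111 → 1, fb=0
3: 001110 → 0, fb=0
4: 011100 → 0, fb=0
5: 111000 → 1, fb=1
6: 110001 → 1, fb=0
7: 100010 → 1, fb=1
8: 000101 → 0, fb=1
9: 001011 → 0, fb=1
10: 010111 → 0, fb=1
11: 101111 → 1, fb=0
12: 011110 → 0, fb=0
13: 111100 → 1, fb=1
14: 111001 → 1, fb=0
15: 110010 → 1, fb=1
16: 100101 → 1, fb=0
17: 001010 → 0, fb=0
18: 010100 → 0, fb=0
19: 101000 → 1, fb=1
20: 010001 → 0, fb=1
21: 100011 → 1, fb=0
22: 000110 → 0, fb=0
23: 001100 → 0, fb=0
24: 011000 → 0, fb=0
25: 110000 → 1, fb=1
26: 100001 → 1, fb=0
27: 000010 → 0, fb=0
28: 000100 → 0, fb=0
29: 001000 → 0, fb=0
30: 010000 → 0, fb=0
31: 100000 → 1, fb=1
32: 000001 → 0, fb=1
33: 000011 → 0, fb=1
34: 000111 → 0, fb=1
35: 001111 → 0, fb=1
36: 011111 → 0, fb=1
37: 111111 → 1, fb=0
38: 111110 → 1, fb=1
39: 111101 → 1, fb=0

0010011100010111100101000110000100000111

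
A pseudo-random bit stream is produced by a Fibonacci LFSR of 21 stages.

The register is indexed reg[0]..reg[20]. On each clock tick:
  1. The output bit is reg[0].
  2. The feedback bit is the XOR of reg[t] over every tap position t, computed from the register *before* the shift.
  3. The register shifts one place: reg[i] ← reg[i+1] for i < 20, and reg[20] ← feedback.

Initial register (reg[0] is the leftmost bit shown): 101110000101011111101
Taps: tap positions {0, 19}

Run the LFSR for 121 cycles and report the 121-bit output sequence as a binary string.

k : reg_k → out_k, fb_k
0: 101110000101011111101 → 1, fb=1
1: 011100001010111111011 → 0, fb=1
2: 111000010101111110111 → 1, fb=0
3: 110000101011111101110 → 1, fb=0
4: 100001010111111011100 → 1, fb=1
5: 000010101111110111001 → 0, fb=0
6: 000101011111101110010 → 0, fb=1
7: 001010111111011100101 → 0, fb=0
8: 010101111110111001010 → 0, fb=1
9: 101011111101110010101 → 1, fb=1
10: 010111111011100101011 → 0, fb=1
11: 101111110111001010111 → 1, fb=0
12: 011111101110010101110 → 0, fb=1
13: 111111011100101011101 → 1, fb=1
14: 111110111001010111011 → 1, fb=0
15: 111101110010101110110 → 1, fb=0
16: 111011100101011101100 → 1, fb=1
17: 110111001010111011001 → 1, fb=1
18: 101110010101110110011 → 1, fb=0
19: 011100101011101100110 → 0, fb=1
20: 111001010111011001101 → 1, fb=1
21: 110010101110110011011 → 1, fb=0
22: 100101011101100110110 → 1, fb=0
23: 001010111011001101100 → 0, fb=0
24: 010101110110011011000 → 0, fb=0
25: 101011101100110110000 → 1, fb=1
26: 010111011001101100001 → 0, fb=0
27: 101110110011011000010 → 1, fb=0
28: 011101100110110000100 → 0, fb=0
29: 111011001101100001000 → 1, fb=1
30: 110110011011000010001 → 1, fb=1
31: 101100110110000100011 → 1, fb=0
32: 011001101100001000110 → 0, fb=1
33: 110011011000010001101 → 1, fb=1
34: 100110110000100011011 → 1, fb=0
35: 001101100001000110110 → 0, fb=1
36: 011011000010001101101 → 0, fb=0
37: 110110000100011011010 → 1, fb=0
38: 101100001000110110100 → 1, fb=1
39: 011000010001101101001 → 0, fb=0
40: 110000100011011010010 → 1, fb=0
41: 100001000110110100100 → 1, fb=1
42: 000010001101101001001 → 0, fb=0
43: 000100011011010010010 → 0, fb=1
44: 001000110110100100101 → 0, fb=0
45: 010001101101001001010 → 0, fb=1
46: 100011011010010010101 → 1, fb=1
47: 000110110100100101011 → 0, fb=1
48: 001101101001001010111 → 0, fb=1
49: 011011010010010101111 → 0, fb=1
50: 110110100100101011111 → 1, fb=0
51: 101101001001010111110 → 1, fb=0
52: 011010010010101111100 → 0, fb=0
53: 110100100101011111000 → 1, fb=1
54: 101001001010111110001 → 1, fb=1
55: 010010010101111100011 → 0, fb=1
56: 100100101011111000111 → 1, fb=0
57: 001001010111110001110 → 0, fb=1
58: 010010101111100011101 → 0, fb=0
59: 100101011111000111010 → 1, fb=0
60: 001010111110001110100 → 0, fb=0
61: 010101111100011101000 → 0, fb=0
62: 101011111000111010000 → 1, fb=1
63: 010111110001110100001 → 0, fb=0
64: 101111100011101000010 → 1, fb=0
65: 011111000111010000100 → 0, fb=0
66: 111110001110100001000 → 1, fb=1
67: 111100011101000010001 → 1, fb=1
68: 111000111010000100011 → 1, fb=0
69: 110001110100001000110 → 1, fb=0
70: 100011101000010001100 → 1, fb=1
71: 000111010000100011001 → 0, fb=0
72: 001110100001000110010 → 0, fb=1
73: 011101000010001100101 → 0, fb=0
74: 111010000100011001010 → 1, fb=0
75: 110100001000110010100 → 1, fb=1
76: 101000010001100101001 → 1, fb=1
77: 010000100011001010011 → 0, fb=1
78: 100001000110010100111 → 1, fb=0
79: 000010001100101001110 → 0, fb=1
80: 000100011001010011101 → 0, fb=0
81: 001000110010100111010 → 0, fb=1
82: 010001100101001110101 → 0, fb=0
83: 100011001010011101010 → 1, fb=0
84: 000110010100111010100 → 0, fb=0
85: 001100101001110101000 → 0, fb=0
86: 011001010011101010000 → 0, fb=0
87: 110010100111010100000 → 1, fb=1
88: 100101001110101000001 → 1, fb=1
89: 001010011101010000011 → 0, fb=1
90: 010100111010100000111 → 0, fb=1
91: 101001110101000001111 → 1, fb=0
92: 010011101010000011110 → 0, fb=1
93: 100111010100000111101 → 1, fb=1
94: 001110101000001111011 → 0, fb=1
95: 011101010000011110111 → 0, fb=1
96: 111010100000111101111 → 1, fb=0
97: 110101000001111011110 → 1, fb=0
98: 101010000011110111100 → 1, fb=1
99: 010100000111101111001 → 0, fb=0
100: 101000001111011110010 → 1, fb=0
101: 010000011110111100100 → 0, fb=0
102: 100000111101111001000 → 1, fb=1
103: 000001111011110010001 → 0, fb=0
104: 000011110111100100010 → 0, fb=1
105: 000111101111001000101 → 0, fb=0
106: 001111011110010001010 → 0, fb=1
107: 011110111100100010101 → 0, fb=0
108: 111101111001000101010 → 1, fb=0
109: 111011110010001010100 → 1, fb=1
110: 110111100100010101001 → 1, fb=1
111: 101111001000101010011 → 1, fb=0
112: 011110010001010100110 → 0, fb=1
113: 111100100010101001101 → 1, fb=1
114: 111001000101010011011 → 1, fb=0
115: 110010001010100110110 → 1, fb=0
116: 100100010101001101100 → 1, fb=1
117: 001000101010011011001 → 0, fb=0
118: 010001010100110110010 → 0, fb=1
119: 100010101001101100101 → 1, fb=1
120: 000101010011011001011 → 0, fb=1

1011100001010111111011100101011101100110110000100011011010010010101111100011101000010001100101001110101000001111011110010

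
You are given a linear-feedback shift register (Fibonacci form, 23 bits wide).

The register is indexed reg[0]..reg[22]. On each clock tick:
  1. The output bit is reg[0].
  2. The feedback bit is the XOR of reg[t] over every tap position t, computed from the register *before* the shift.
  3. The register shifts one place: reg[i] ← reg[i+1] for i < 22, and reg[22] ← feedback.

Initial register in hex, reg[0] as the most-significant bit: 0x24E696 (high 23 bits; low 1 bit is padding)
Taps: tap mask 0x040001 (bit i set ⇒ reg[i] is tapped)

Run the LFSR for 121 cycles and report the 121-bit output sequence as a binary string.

step | reg (before) | out | fb
   0 | 00100100111001101001011 | 0 | 0
   1 | 01001001110011010010110 | 0 | 1
   2 | 10010011100110100101101 | 1 | 1
   3 | 00100111001101001011011 | 0 | 1
   4 | 01001110011010010110111 | 0 | 1
   5 | 10011100110100101101111 | 1 | 1
   6 | 00111001101001011011111 | 0 | 1
   7 | 01110011010010110111111 | 0 | 1
   8 | 11100110100101101111111 | 1 | 0
   9 | 11001101001011011111110 | 1 | 0
  10 | 10011010010110111111100 | 1 | 0
  11 | 00110100101101111111000 | 0 | 1
  12 | 01101001011011111110001 | 0 | 1
  13 | 11010010110111111100011 | 1 | 1
  14 | 10100101101111111000111 | 1 | 1
  15 | 01001011011111110001111 | 0 | 0
  16 | 10010110111111100011110 | 1 | 0
  17 | 00101101111111000111100 | 0 | 1
  18 | 01011011111110001111001 | 0 | 1
  19 | 10110111111100011110011 | 1 | 0
  20 | 01101111111000111100110 | 0 | 0
  21 | 11011111110001111001100 | 1 | 1
  22 | 10111111100011110011001 | 1 | 0
  23 | 01111111000111100110010 | 0 | 1
  24 | 11111110001111001100101 | 1 | 1
  25 | 11111100011110011001011 | 1 | 1
  26 | 11111000111100110010111 | 1 | 0
  27 | 11110001111001100101110 | 1 | 1
  28 | 11100011110011001011101 | 1 | 0
  29 | 11000111100110010111010 | 1 | 0
  30 | 10001111001100101110100 | 1 | 0
  31 | 00011110011001011101000 | 0 | 0
  32 | 00111100110010111010000 | 0 | 1
  33 | 01111001100101110100001 | 0 | 0
  34 | 11110011001011101000010 | 1 | 1
  35 | 11100110010111010000101 | 1 | 1
  36 | 11001100101110100001011 | 1 | 1
  37 | 10011001011101000010111 | 1 | 0
  38 | 00110010111010000101110 | 0 | 0
  39 | 01100101110100001011100 | 0 | 1
  40 | 11001011101000010111001 | 1 | 0
  41 | 10010111010000101110010 | 1 | 0
  42 | 00101110100001011100100 | 0 | 0
  43 | 01011101000010111001000 | 0 | 0
  44 | 10111010000101110010000 | 1 | 0
  45 | 01110100001011100100000 | 0 | 0
  46 | 11101000010111001000000 | 1 | 1
  47 | 11010000101110010000001 | 1 | 1
  48 | 10100001011100100000011 | 1 | 1
  49 | 01000010111001000000111 | 0 | 0
  50 | 10000101110010000001110 | 1 | 1
  51 | 00001011100100000011101 | 0 | 1
  52 | 00010111001000000111011 | 0 | 1
  53 | 00101110010000001110111 | 0 | 1
  54 | 01011100100000011101111 | 0 | 0
  55 | 10111001000000111011110 | 1 | 0
  56 | 01110010000001110111100 | 0 | 1
  57 | 11100100000011101111001 | 1 | 0
  58 | 11001000000111011110010 | 1 | 0
  59 | 10010000001110111100100 | 1 | 1
  60 | 00100000011101111001001 | 0 | 0
  61 | 01000000111011110010010 | 0 | 1
  62 | 10000001110111100100101 | 1 | 1
  63 | 00000011101111001001011 | 0 | 0
  64 | 00000111011110010010110 | 0 | 1
  65 | 00001110111100100101101 | 0 | 0
  66 | 00011101111001001011010 | 0 | 1
  67 | 00111011110010010110101 | 0 | 1
  68 | 01110111100100101101011 | 0 | 0
  69 | 11101111001001011010110 | 1 | 0
  70 | 11011110010010110101100 | 1 | 1
  71 | 10111100100101101011001 | 1 | 0
  72 | 01111001001011010110010 | 0 | 1
  73 | 11110010010110101100101 | 1 | 1
  74 | 11100100101101011001011 | 1 | 1
  75 | 11001001011010110010111 | 1 | 0
  76 | 10010010110101100101110 | 1 | 1
  77 | 00100101101011001011101 | 0 | 1
  78 | 01001011010110010111011 | 0 | 1
  79 | 10010110101100101110111 | 1 | 0
  80 | 00101101011001011101110 | 0 | 0
  81 | 01011010110010111011100 | 0 | 1
  82 | 10110101100101110111001 | 1 | 0
  83 | 01101011001011101110010 | 0 | 1
  84 | 11010110010111011100101 | 1 | 1
  85 | 10101100101110111001011 | 1 | 1
  86 | 01011001011101110010111 | 0 | 1
  87 | 10110010111011100101111 | 1 | 1
  88 | 01100101110111001011111 | 0 | 1
  89 | 11001011101110010111111 | 1 | 0
  90 | 10010111011100101111110 | 1 | 0
  91 | 00101110111001011111100 | 0 | 1
  92 | 01011101110010111111001 | 0 | 1
  93 | 10111011100101111110011 | 1 | 0
  94 | 01110111001011111100110 | 0 | 0
  95 | 11101110010111111001100 | 1 | 1
  96 | 11011100101111110011001 | 1 | 0
  97 | 10111001011111100110010 | 1 | 0
  98 | 01110010111111001100100 | 0 | 0
  99 | 11100101111110011001000 | 1 | 1
 100 | 11001011111100110010001 | 1 | 0
 101 | 10010111111001100100010 | 1 | 1
 102 | 00101111110011001000101 | 0 | 0
 103 | 01011111100110010001010 | 0 | 0
 104 | 10111111001100100010100 | 1 | 0
 105 | 01111110011001000101000 | 0 | 0
 106 | 11111100110010001010000 | 1 | 0
 107 | 11111001100100010100000 | 1 | 1
 108 | 11110011001000101000001 | 1 | 1
 109 | 11100110010001010000011 | 1 | 1
 110 | 11001100100010100000111 | 1 | 1
 111 | 10011001000101000001111 | 1 | 1
 112 | 00110010001010000011111 | 0 | 1
 113 | 01100100010100000111111 | 0 | 1
 114 | 11001000101000001111111 | 1 | 0
 115 | 10010001010000011111110 | 1 | 0
 116 | 00100010100000111111100 | 0 | 1
 117 | 01000101000001111111001 | 0 | 1
 118 | 10001010000011111110011 | 1 | 0
 119 | 00010100000111111100110 | 0 | 0
 120 | 00101000001111111001100 | 0 | 0

0010010011100110100101101111111000111100110010111010000101110010000001110111100100101101011001011101110010111111001100100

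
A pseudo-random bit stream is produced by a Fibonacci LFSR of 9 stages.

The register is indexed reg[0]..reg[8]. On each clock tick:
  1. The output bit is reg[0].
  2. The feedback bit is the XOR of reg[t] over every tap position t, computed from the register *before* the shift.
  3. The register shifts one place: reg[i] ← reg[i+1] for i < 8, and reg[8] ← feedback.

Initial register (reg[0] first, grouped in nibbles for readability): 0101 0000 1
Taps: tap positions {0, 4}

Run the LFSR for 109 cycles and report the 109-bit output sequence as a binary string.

0101000010101101001111110110010010010110111111001001101010011001100000001100011001010001101001011111110100010

step | reg (before) | out | fb
   0 | 010100001 | 0 | 0
   1 | 101000010 | 1 | 1
   2 | 010000101 | 0 | 0
   3 | 100001010 | 1 | 1
   4 | 000010101 | 0 | 1
   5 | 000101011 | 0 | 0
   6 | 001010110 | 0 | 1
   7 | 010101101 | 0 | 0
   8 | 101011010 | 1 | 0
   9 | 010110100 | 0 | 1
  10 | 101101001 | 1 | 1
  11 | 011010011 | 0 | 1
  12 | 110100111 | 1 | 1
  13 | 101001111 | 1 | 1
  14 | 010011111 | 0 | 1
  15 | 100111111 | 1 | 0
  16 | 001111110 | 0 | 1
  17 | 011111101 | 0 | 1
  18 | 111111011 | 1 | 0
  19 | 111110110 | 1 | 0
  20 | 111101100 | 1 | 1
  21 | 111011001 | 1 | 0
  22 | 110110010 | 1 | 0
  23 | 101100100 | 1 | 1
  24 | 011001001 | 0 | 0
  25 | 110010010 | 1 | 0
  26 | 100100100 | 1 | 1
  27 | 001001001 | 0 | 0
  28 | 010010010 | 0 | 1
  29 | 100100101 | 1 | 1
  30 | 001001011 | 0 | 0
  31 | 010010110 | 0 | 1
  32 | 100101101 | 1 | 1
  33 | 001011011 | 0 | 1
  34 | 010110111 | 0 | 1
  35 | 101101111 | 1 | 1
  36 | 011011111 | 0 | 1
  37 | 110111111 | 1 | 0
  38 | 101111110 | 1 | 0
  39 | 011111100 | 0 | 1
  40 | 111111001 | 1 | 0
  41 | 111110010 | 1 | 0
  42 | 111100100 | 1 | 1
  43 | 111001001 | 1 | 1
  44 | 110010011 | 1 | 0
  45 | 100100110 | 1 | 1
  46 | 001001101 | 0 | 0
  47 | 010011010 | 0 | 1
  48 | 100110101 | 1 | 0
  49 | 001101010 | 0 | 0
  50 | 011010100 | 0 | 1
  51 | 110101001 | 1 | 1
  52 | 101010011 | 1 | 0
  53 | 010100110 | 0 | 0
  54 | 101001100 | 1 | 1
  55 | 010011001 | 0 | 1
  56 | 100110011 | 1 | 0
  57 | 001100110 | 0 | 0
  58 | 011001100 | 0 | 0
  59 | 110011000 | 1 | 0
  60 | 100110000 | 1 | 0
  61 | 001100000 | 0 | 0
  62 | 011000000 | 0 | 0
  63 | 110000000 | 1 | 1
  64 | 100000001 | 1 | 1
  65 | 000000011 | 0 | 0
  66 | 000000110 | 0 | 0
  67 | 000001100 | 0 | 0
  68 | 000011000 | 0 | 1
  69 | 000110001 | 0 | 1
  70 | 001100011 | 0 | 0
  71 | 011000110 | 0 | 0
  72 | 110001100 | 1 | 1
  73 | 100011001 | 1 | 0
  74 | 000110010 | 0 | 1
  75 | 001100101 | 0 | 0
  76 | 011001010 | 0 | 0
  77 | 110010100 | 1 | 0
  78 | 100101000 | 1 | 1
  79 | 001010001 | 0 | 1
  80 | 010100011 | 0 | 0
  81 | 101000110 | 1 | 1
  82 | 010001101 | 0 | 0
  83 | 100011010 | 1 | 0
  84 | 000110100 | 0 | 1
  85 | 001101001 | 0 | 0
  86 | 011010010 | 0 | 1
  87 | 110100101 | 1 | 1
  88 | 101001011 | 1 | 1
  89 | 010010111 | 0 | 1
  90 | 100101111 | 1 | 1
  91 | 001011111 | 0 | 1
  92 | 010111111 | 0 | 1
  93 | 101111111 | 1 | 0
  94 | 011111110 | 0 | 1
  95 | 111111101 | 1 | 0
  96 | 111111010 | 1 | 0
  97 | 111110100 | 1 | 0
  98 | 111101000 | 1 | 1
  99 | 111010001 | 1 | 0
 100 | 110100010 | 1 | 1
 101 | 101000101 | 1 | 1
 102 | 010001011 | 0 | 0
 103 | 100010110 | 1 | 0
 104 | 000101100 | 0 | 0
 105 | 001011000 | 0 | 1
 106 | 010110001 | 0 | 1
 107 | 101100011 | 1 | 1
 108 | 011000111 | 0 | 0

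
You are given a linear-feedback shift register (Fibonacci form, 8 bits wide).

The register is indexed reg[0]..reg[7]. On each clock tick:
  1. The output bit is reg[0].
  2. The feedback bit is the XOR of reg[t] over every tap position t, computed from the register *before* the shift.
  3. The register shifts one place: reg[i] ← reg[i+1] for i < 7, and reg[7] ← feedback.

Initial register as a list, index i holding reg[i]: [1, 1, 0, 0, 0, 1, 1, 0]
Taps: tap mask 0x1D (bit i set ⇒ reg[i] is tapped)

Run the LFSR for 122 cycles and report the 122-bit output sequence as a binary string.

11000110100000001000111000100101110000001100100100110111001000001010110110101100101100001111101101111010111010001000011011

step | reg (before) | out | fb
   0 | 11000110 | 1 | 1
   1 | 10001101 | 1 | 0
   2 | 00011010 | 0 | 0
   3 | 00110100 | 0 | 0
   4 | 01101000 | 0 | 0
   5 | 11010000 | 1 | 0
   6 | 10100000 | 1 | 0
   7 | 01000000 | 0 | 0
   8 | 10000000 | 1 | 1
   9 | 00000001 | 0 | 0
  10 | 00000010 | 0 | 0
  11 | 00000100 | 0 | 0
  12 | 00001000 | 0 | 1
  13 | 00010001 | 0 | 1
  14 | 00100011 | 0 | 1
  15 | 01000111 | 0 | 0
  16 | 10001110 | 1 | 0
  17 | 00011100 | 0 | 0
  18 | 00111000 | 0 | 1
  19 | 01110001 | 0 | 0
  20 | 11100010 | 1 | 0
  21 | 11000100 | 1 | 1
  22 | 10001001 | 1 | 0
  23 | 00010010 | 0 | 1
  24 | 00100101 | 0 | 1
  25 | 01001011 | 0 | 1
  26 | 10010111 | 1 | 0
  27 | 00101110 | 0 | 0
  28 | 01011100 | 0 | 0
  29 | 10111000 | 1 | 0
  30 | 01110000 | 0 | 0
  31 | 11100000 | 1 | 0
  32 | 11000000 | 1 | 1
  33 | 10000001 | 1 | 1
  34 | 00000011 | 0 | 0
  35 | 00000110 | 0 | 0
  36 | 00001100 | 0 | 1
  37 | 00011001 | 0 | 0
  38 | 00110010 | 0 | 0
  39 | 01100100 | 0 | 1
  40 | 11001001 | 1 | 0
  41 | 10010010 | 1 | 0
  42 | 00100100 | 0 | 1
  43 | 01001001 | 0 | 1
  44 | 10010011 | 1 | 0
  45 | 00100110 | 0 | 1
  46 | 01001101 | 0 | 1
  47 | 10011011 | 1 | 1
  48 | 00110111 | 0 | 0
  49 | 01101110 | 0 | 0
  50 | 11011100 | 1 | 1
  51 | 10111001 | 1 | 0
  52 | 01110010 | 0 | 0
  53 | 11100100 | 1 | 0
  54 | 11001000 | 1 | 0
  55 | 10010000 | 1 | 0
  56 | 00100000 | 0 | 1
  57 | 01000001 | 0 | 0
  58 | 10000010 | 1 | 1
  59 | 00000101 | 0 | 0
  60 | 00001010 | 0 | 1
  61 | 00010101 | 0 | 1
  62 | 00101011 | 0 | 0
  63 | 01010110 | 0 | 1
  64 | 10101101 | 1 | 1
  65 | 01011011 | 0 | 0
  66 | 10110110 | 1 | 1
  67 | 01101101 | 0 | 0
  68 | 11011010 | 1 | 1
  69 | 10110101 | 1 | 1
  70 | 01101011 | 0 | 0
  71 | 11010110 | 1 | 0
  72 | 10101100 | 1 | 1
  73 | 01011001 | 0 | 0
  74 | 10110010 | 1 | 1
  75 | 01100101 | 0 | 1
  76 | 11001011 | 1 | 0
  77 | 10010110 | 1 | 0
  78 | 00101100 | 0 | 0
  79 | 01011000 | 0 | 0
  80 | 10110000 | 1 | 1
  81 | 01100001 | 0 | 1
  82 | 11000011 | 1 | 1
  83 | 10000111 | 1 | 1
  84 | 00001111 | 0 | 1
  85 | 00011111 | 0 | 0
  86 | 00111110 | 0 | 1
  87 | 01111101 | 0 | 1
  88 | 11111011 | 1 | 0
  89 | 11110110 | 1 | 1
  90 | 11101101 | 1 | 1
  91 | 11011011 | 1 | 1
  92 | 10110111 | 1 | 1
  93 | 01101111 | 0 | 0
  94 | 11011110 | 1 | 1
  95 | 10111101 | 1 | 0
  96 | 01111010 | 0 | 1
  97 | 11110101 | 1 | 1
  98 | 11101011 | 1 | 1
  99 | 11010111 | 1 | 0
 100 | 10101110 | 1 | 1
 101 | 01011101 | 0 | 0
 102 | 10111010 | 1 | 0
 103 | 01110100 | 0 | 0
 104 | 11101000 | 1 | 1
 105 | 11010001 | 1 | 0
 106 | 10100010 | 1 | 0
 107 | 01000100 | 0 | 0
 108 | 10001000 | 1 | 0
 109 | 00010000 | 0 | 1
 110 | 00100001 | 0 | 1
 111 | 01000011 | 0 | 0
 112 | 10000110 | 1 | 1
 113 | 00001101 | 0 | 1
 114 | 00011011 | 0 | 0
 115 | 00110110 | 0 | 0
 116 | 01101100 | 0 | 0
 117 | 11011000 | 1 | 1
 118 | 10110001 | 1 | 1
 119 | 01100011 | 0 | 1
 120 | 11000111 | 1 | 1
 121 | 10001111 | 1 | 0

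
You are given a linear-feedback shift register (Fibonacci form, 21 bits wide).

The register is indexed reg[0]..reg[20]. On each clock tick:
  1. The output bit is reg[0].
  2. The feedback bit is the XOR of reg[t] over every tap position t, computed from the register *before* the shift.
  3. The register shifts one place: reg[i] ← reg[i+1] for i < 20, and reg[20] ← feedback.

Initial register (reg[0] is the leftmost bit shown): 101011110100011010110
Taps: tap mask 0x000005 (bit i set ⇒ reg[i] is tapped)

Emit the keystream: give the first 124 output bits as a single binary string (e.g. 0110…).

1010111101000110101100001001001011100011100101101100101101101110011011110011011010111110100111110110001000100111000101110101

tick  register→output (feedback)
  0  101011110100011010110→1 (0)
  1  010111101000110101100→0 (0)
  2  101111010001101011000→1 (0)
  3  011110100011010110000→0 (1)
  4  111101000110101100001→1 (0)
  5  111010001101011000010→1 (0)
  6  110100011010110000100→1 (1)
  7  101000110101100001001→1 (0)
  8  010001101011000010010→0 (0)
  9  100011010110000100100→1 (1)
 10  000110101100001001001→0 (0)
 11  001101011000010010010→0 (1)
 12  011010110000100100101→0 (1)
 13  110101100001001001011→1 (1)
 14  101011000010010010111→1 (0)
 15  010110000100100101110→0 (0)
 16  101100001001001011100→1 (0)
 17  011000010010010111000→0 (1)
 18  110000100100101110001→1 (1)
 19  100001001001011100011→1 (1)
 20  000010010010111000111→0 (0)
 21  000100100101110001110→0 (0)
 22  001001001011100011100→0 (1)
 23  010010010111000111001→0 (0)
 24  100100101110001110010→1 (1)
 25  001001011100011100101→0 (1)
 26  010010111000111001011→0 (0)
 27  100101110001110010110→1 (1)
 28  001011100011100101101→0 (1)
 29  010111000111001011011→0 (0)
 30  101110001110010110110→1 (0)
 31  011100011100101101100→0 (1)
 32  111000111001011011001→1 (0)
 33  110001110010110110010→1 (1)
 34  100011100101101100101→1 (1)
 35  000111001011011001011→0 (0)
 36  001110010110110010110→0 (1)
 37  011100101101100101101→0 (1)
 38  111001011011001011011→1 (0)
 39  110010110110010110110→1 (1)
 40  100101101100101101101→1 (1)
 41  001011011001011011011→0 (1)
 42  010110110010110110111→0 (0)
 43  101101100101101101110→1 (0)
 44  011011001011011011100→0 (1)
 45  110110010110110111001→1 (1)
 46  101100101101101110011→1 (0)
 47  011001011011011100110→0 (1)
 48  110010110110111001101→1 (1)
 49  100101101101110011011→1 (1)
 50  001011011011100110111→0 (1)
 51  010110110111001101111→0 (0)
 52  101101101110011011110→1 (0)
 53  011011011100110111100→0 (1)
 54  110110111001101111001→1 (1)
 55  101101110011011110011→1 (0)
 56  011011100110111100110→0 (1)
 57  110111001101111001101→1 (1)
 58  101110011011110011011→1 (0)
 59  011100110111100110110→0 (1)
 60  111001101111001101101→1 (0)
 61  110011011110011011010→1 (1)
 62  100110111100110110101→1 (1)
 63  001101111001101101011→0 (1)
 64  011011110011011010111→0 (1)
 65  110111100110110101111→1 (1)
 66  101111001101101011111→1 (0)
 67  011110011011010111110→0 (1)
 68  111100110110101111101→1 (0)
 69  111001101101011111010→1 (0)
 70  110011011010111110100→1 (1)
 71  100110110101111101001→1 (1)
 72  001101101011111010011→0 (1)
 73  011011010111110100111→0 (1)
 74  110110101111101001111→1 (1)
 75  101101011111010011111→1 (0)
 76  011010111110100111110→0 (1)
 77  110101111101001111101→1 (1)
 78  101011111010011111011→1 (0)
 79  010111110100111110110→0 (0)
 80  101111101001111101100→1 (0)
 81  011111010011111011000→0 (1)
 82  111110100111110110001→1 (0)
 83  111101001111101100010→1 (0)
 84  111010011111011000100→1 (0)
 85  110100111110110001000→1 (1)
 86  101001111101100010001→1 (0)
 87  010011111011000100010→0 (0)
 88  100111110110001000100→1 (1)
 89  001111101100010001001→0 (1)
 90  011111011000100010011→0 (1)
 91  111110110001000100111→1 (0)
 92  111101100010001001110→1 (0)
 93  111011000100010011100→1 (0)
 94  110110001000100111000→1 (1)
 95  101100010001001110001→1 (0)
 96  011000100010011100010→0 (1)
 97  110001000100111000101→1 (1)
 98  100010001001110001011→1 (1)
 99  000100010011100010111→0 (0)
100  001000100111000101110→0 (1)
101  010001001110001011101→0 (0)
102  100010011100010111010→1 (1)
103  000100111000101110101→0 (0)
104  001001110001011101010→0 (1)
105  010011100010111010101→0 (0)
106  100111000101110101010→1 (1)
107  001110001011101010101→0 (1)
108  011100010111010101011→0 (1)
109  111000101110101010111→1 (0)
110  110001011101010101110→1 (1)
111  100010111010101011101→1 (1)
112  000101110101010111011→0 (0)
113  001011101010101110110→0 (1)
114  010111010101011101101→0 (0)
115  101110101010111011010→1 (0)
116  011101010101110110100→0 (1)
117  111010101011101101001→1 (0)
118  110101010111011010010→1 (1)
119  101010101110110100101→1 (0)
120  010101011101101001010→0 (0)
121  101010111011010010100→1 (0)
122  010101110110100101000→0 (0)
123  101011101101001010000→1 (0)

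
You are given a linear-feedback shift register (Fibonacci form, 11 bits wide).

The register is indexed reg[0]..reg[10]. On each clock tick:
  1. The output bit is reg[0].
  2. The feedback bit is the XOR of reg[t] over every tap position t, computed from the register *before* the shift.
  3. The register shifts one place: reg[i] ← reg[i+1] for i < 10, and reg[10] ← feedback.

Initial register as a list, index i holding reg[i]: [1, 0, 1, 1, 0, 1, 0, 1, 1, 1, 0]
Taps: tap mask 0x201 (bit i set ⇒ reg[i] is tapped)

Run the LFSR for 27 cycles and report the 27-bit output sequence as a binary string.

tick  register→output (feedback)
  0  10110101110→1 (0)
  1  01101011100→0 (0)
  2  11010111000→1 (1)
  3  10101110001→1 (1)
  4  01011100011→0 (1)
  5  10111000111→1 (0)
  6  01110001110→0 (1)
  7  11100011101→1 (1)
  8  11000111011→1 (0)
  9  10001110110→1 (0)
 10  00011101100→0 (0)
 11  00111011000→0 (0)
 12  01110110000→0 (0)
 13  11101100000→1 (1)
 14  11011000001→1 (1)
 15  10110000011→1 (0)
 16  01100000110→0 (1)
 17  11000001101→1 (1)
 18  10000011011→1 (0)
 19  00000110110→0 (1)
 20  00001101101→0 (0)
 21  00011011010→0 (1)
 22  00110110101→0 (0)
 23  01101101010→0 (1)
 24  11011010101→1 (1)
 25  10110101011→1 (0)
 26  01101010110→0 (1)

101101011100011101100000110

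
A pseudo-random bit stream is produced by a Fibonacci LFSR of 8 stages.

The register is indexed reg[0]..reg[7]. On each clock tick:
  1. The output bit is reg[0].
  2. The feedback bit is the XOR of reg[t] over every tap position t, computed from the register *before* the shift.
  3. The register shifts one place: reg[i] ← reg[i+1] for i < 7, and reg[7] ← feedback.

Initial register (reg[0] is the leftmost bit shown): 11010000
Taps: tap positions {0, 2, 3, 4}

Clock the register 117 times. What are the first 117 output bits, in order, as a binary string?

step | reg (before) | out | fb
   0 | 11010000 | 1 | 0
   1 | 10100000 | 1 | 0
   2 | 01000000 | 0 | 0
   3 | 10000000 | 1 | 1
   4 | 00000001 | 0 | 0
   5 | 00000010 | 0 | 0
   6 | 00000100 | 0 | 0
   7 | 00001000 | 0 | 1
   8 | 00010001 | 0 | 1
   9 | 00100011 | 0 | 1
  10 | 01000111 | 0 | 0
  11 | 10001110 | 1 | 0
  12 | 00011100 | 0 | 0
  13 | 00111000 | 0 | 1
  14 | 01110001 | 0 | 0
  15 | 11100010 | 1 | 0
  16 | 11000100 | 1 | 1
  17 | 10001001 | 1 | 0
  18 | 00010010 | 0 | 1
  19 | 00100101 | 0 | 1
  20 | 01001011 | 0 | 1
  21 | 10010111 | 1 | 0
  22 | 00101110 | 0 | 0
  23 | 01011100 | 0 | 0
  24 | 10111000 | 1 | 0
  25 | 01110000 | 0 | 0
  26 | 11100000 | 1 | 0
  27 | 11000000 | 1 | 1
  28 | 10000001 | 1 | 1
  29 | 00000011 | 0 | 0
  30 | 00000110 | 0 | 0
  31 | 00001100 | 0 | 1
  32 | 00011001 | 0 | 0
  33 | 00110010 | 0 | 0
  34 | 01100100 | 0 | 1
  35 | 11001001 | 1 | 0
  36 | 10010010 | 1 | 0
  37 | 00100100 | 0 | 1
  38 | 01001001 | 0 | 1
  39 | 10010011 | 1 | 0
  40 | 00100110 | 0 | 1
  41 | 01001101 | 0 | 1
  42 | 10011011 | 1 | 1
  43 | 00110111 | 0 | 0
  44 | 01101110 | 0 | 0
  45 | 11011100 | 1 | 1
  46 | 10111001 | 1 | 0
  47 | 01110010 | 0 | 0
  48 | 11100100 | 1 | 0
  49 | 11001000 | 1 | 0
  50 | 10010000 | 1 | 0
  51 | 00100000 | 0 | 1
  52 | 01000001 | 0 | 0
  53 | 10000010 | 1 | 1
  54 | 00000101 | 0 | 0
  55 | 00001010 | 0 | 1
  56 | 00010101 | 0 | 1
  57 | 00101011 | 0 | 0
  58 | 01010110 | 0 | 1
  59 | 10101101 | 1 | 1
  60 | 01011011 | 0 | 0
  61 | 10110110 | 1 | 1
  62 | 01101101 | 0 | 0
  63 | 11011010 | 1 | 1
  64 | 10110101 | 1 | 1
  65 | 01101011 | 0 | 0
  66 | 11010110 | 1 | 0
  67 | 10101100 | 1 | 1
  68 | 01011001 | 0 | 0
  69 | 10110010 | 1 | 1
  70 | 01100101 | 0 | 1
  71 | 11001011 | 1 | 0
  72 | 10010110 | 1 | 0
  73 | 00101100 | 0 | 0
  74 | 01011000 | 0 | 0
  75 | 10110000 | 1 | 1
  76 | 01100001 | 0 | 1
  77 | 11000011 | 1 | 1
  78 | 10000111 | 1 | 1
  79 | 00001111 | 0 | 1
  80 | 00011111 | 0 | 0
  81 | 00111110 | 0 | 1
  82 | 01111101 | 0 | 1
  83 | 11111011 | 1 | 0
  84 | 11110110 | 1 | 1
  85 | 11101101 | 1 | 1
  86 | 11011011 | 1 | 1
  87 | 10110111 | 1 | 1
  88 | 01101111 | 0 | 0
  89 | 11011110 | 1 | 1
  90 | 10111101 | 1 | 0
  91 | 01111010 | 0 | 1
  92 | 11110101 | 1 | 1
  93 | 11101011 | 1 | 1
  94 | 11010111 | 1 | 0
  95 | 10101110 | 1 | 1
  96 | 01011101 | 0 | 0
  97 | 10111010 | 1 | 0
  98 | 01110100 | 0 | 0
  99 | 11101000 | 1 | 1
 100 | 11010001 | 1 | 0
 101 | 10100010 | 1 | 0
 102 | 01000100 | 0 | 0
 103 | 10001000 | 1 | 0
 104 | 00010000 | 0 | 1
 105 | 00100001 | 0 | 1
 106 | 01000011 | 0 | 0
 107 | 10000110 | 1 | 1
 108 | 00001101 | 0 | 1
 109 | 00011011 | 0 | 0
 110 | 00110110 | 0 | 0
 111 | 01101100 | 0 | 0
 112 | 11011000 | 1 | 1
 113 | 10110001 | 1 | 1
 114 | 01100011 | 0 | 1
 115 | 11000111 | 1 | 1
 116 | 10001111 | 1 | 0

110100000001000111000100101110000001100100100110111001000001010110110101100101100001111101101111010111010001000011011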